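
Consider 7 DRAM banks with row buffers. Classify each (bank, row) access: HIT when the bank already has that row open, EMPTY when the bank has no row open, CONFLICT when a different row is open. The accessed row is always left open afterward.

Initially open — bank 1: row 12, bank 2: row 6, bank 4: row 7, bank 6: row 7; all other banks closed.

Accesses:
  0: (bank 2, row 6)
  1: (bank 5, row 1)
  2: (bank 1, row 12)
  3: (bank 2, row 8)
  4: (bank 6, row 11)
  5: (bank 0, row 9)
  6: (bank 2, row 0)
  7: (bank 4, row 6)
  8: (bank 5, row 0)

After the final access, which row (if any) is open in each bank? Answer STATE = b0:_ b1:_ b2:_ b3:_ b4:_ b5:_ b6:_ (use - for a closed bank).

step 0: bank2 6->6 [HIT]
step 1: bank5 None->1 [EMPTY]
step 2: bank1 12->12 [HIT]
step 3: bank2 6->8 [CONFLICT]
step 4: bank6 7->11 [CONFLICT]
step 5: bank0 None->9 [EMPTY]
step 6: bank2 8->0 [CONFLICT]
step 7: bank4 7->6 [CONFLICT]
step 8: bank5 1->0 [CONFLICT]

STATE = b0:9 b1:12 b2:0 b3:- b4:6 b5:0 b6:11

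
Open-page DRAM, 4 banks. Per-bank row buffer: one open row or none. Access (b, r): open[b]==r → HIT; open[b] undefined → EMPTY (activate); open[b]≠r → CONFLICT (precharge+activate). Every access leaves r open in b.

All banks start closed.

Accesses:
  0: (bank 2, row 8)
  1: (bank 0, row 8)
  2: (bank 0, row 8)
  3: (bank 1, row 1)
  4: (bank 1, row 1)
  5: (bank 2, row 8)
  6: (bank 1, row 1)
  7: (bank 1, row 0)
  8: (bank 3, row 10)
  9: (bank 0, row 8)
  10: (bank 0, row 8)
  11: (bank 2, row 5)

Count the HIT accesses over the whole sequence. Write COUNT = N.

COUNT = 6

#0 (2,8) E
#1 (0,8) E
#2 (0,8) H  (was 8)
#3 (1,1) E
#4 (1,1) H  (was 1)
#5 (2,8) H  (was 8)
#6 (1,1) H  (was 1)
#7 (1,0) C  (was 1)
#8 (3,10) E
#9 (0,8) H  (was 8)
#10 (0,8) H  (was 8)
#11 (2,5) C  (was 8)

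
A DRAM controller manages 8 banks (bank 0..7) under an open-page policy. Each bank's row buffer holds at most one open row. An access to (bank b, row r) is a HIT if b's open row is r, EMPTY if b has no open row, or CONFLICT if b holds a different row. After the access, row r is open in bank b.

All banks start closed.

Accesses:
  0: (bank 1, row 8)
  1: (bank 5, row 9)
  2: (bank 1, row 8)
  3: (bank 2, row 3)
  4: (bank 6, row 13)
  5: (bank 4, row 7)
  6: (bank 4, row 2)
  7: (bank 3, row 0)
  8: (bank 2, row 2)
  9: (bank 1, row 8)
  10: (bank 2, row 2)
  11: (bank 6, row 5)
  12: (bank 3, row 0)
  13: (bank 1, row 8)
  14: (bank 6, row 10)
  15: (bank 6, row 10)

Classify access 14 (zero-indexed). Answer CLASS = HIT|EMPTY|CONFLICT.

CLASS = CONFLICT

#0 (1,8) E
#1 (5,9) E
#2 (1,8) H  (was 8)
#3 (2,3) E
#4 (6,13) E
#5 (4,7) E
#6 (4,2) C  (was 7)
#7 (3,0) E
#8 (2,2) C  (was 3)
#9 (1,8) H  (was 8)
#10 (2,2) H  (was 2)
#11 (6,5) C  (was 13)
#12 (3,0) H  (was 0)
#13 (1,8) H  (was 8)
#14 (6,10) C  (was 5)
#15 (6,10) H  (was 10)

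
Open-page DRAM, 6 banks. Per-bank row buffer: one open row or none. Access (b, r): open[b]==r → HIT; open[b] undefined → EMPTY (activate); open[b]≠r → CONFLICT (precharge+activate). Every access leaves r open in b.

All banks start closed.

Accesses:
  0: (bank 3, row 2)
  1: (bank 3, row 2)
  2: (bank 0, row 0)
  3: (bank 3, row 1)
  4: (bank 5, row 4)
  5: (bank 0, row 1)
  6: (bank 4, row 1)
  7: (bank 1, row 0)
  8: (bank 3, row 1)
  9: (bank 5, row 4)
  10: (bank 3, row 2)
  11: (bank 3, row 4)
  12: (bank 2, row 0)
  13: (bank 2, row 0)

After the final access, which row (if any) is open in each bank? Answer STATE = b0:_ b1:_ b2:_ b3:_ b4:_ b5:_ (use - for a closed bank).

#0 (3,2) E
#1 (3,2) H  (was 2)
#2 (0,0) E
#3 (3,1) C  (was 2)
#4 (5,4) E
#5 (0,1) C  (was 0)
#6 (4,1) E
#7 (1,0) E
#8 (3,1) H  (was 1)
#9 (5,4) H  (was 4)
#10 (3,2) C  (was 1)
#11 (3,4) C  (was 2)
#12 (2,0) E
#13 (2,0) H  (was 0)

STATE = b0:1 b1:0 b2:0 b3:4 b4:1 b5:4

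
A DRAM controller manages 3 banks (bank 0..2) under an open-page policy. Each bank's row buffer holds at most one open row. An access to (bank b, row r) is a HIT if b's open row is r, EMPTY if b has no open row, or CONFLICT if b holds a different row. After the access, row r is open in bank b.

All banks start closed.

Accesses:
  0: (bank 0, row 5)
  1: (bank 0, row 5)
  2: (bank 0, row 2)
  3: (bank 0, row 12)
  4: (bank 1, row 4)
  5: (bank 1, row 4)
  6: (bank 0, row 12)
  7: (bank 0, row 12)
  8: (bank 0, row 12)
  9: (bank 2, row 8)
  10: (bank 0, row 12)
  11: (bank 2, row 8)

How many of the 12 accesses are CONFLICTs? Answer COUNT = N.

#0 (0,5) E
#1 (0,5) H  (was 5)
#2 (0,2) C  (was 5)
#3 (0,12) C  (was 2)
#4 (1,4) E
#5 (1,4) H  (was 4)
#6 (0,12) H  (was 12)
#7 (0,12) H  (was 12)
#8 (0,12) H  (was 12)
#9 (2,8) E
#10 (0,12) H  (was 12)
#11 (2,8) H  (was 8)

COUNT = 2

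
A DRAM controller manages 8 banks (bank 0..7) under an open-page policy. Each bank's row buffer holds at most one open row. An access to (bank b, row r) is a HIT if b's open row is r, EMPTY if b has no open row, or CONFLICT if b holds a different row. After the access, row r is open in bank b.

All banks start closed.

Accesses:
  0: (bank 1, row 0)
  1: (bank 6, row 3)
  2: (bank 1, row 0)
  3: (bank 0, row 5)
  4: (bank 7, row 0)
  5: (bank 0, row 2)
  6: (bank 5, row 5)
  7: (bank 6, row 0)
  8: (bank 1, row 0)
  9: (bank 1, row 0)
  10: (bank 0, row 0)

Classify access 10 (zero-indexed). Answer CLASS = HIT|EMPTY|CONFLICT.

CLASS = CONFLICT

  [0] b1 r0: no row ⇒ E
  [1] b6 r3: no row ⇒ E
  [2] b1 r0: had r0 ⇒ H
  [3] b0 r5: no row ⇒ E
  [4] b7 r0: no row ⇒ E
  [5] b0 r2: had r5 ⇒ C
  [6] b5 r5: no row ⇒ E
  [7] b6 r0: had r3 ⇒ C
  [8] b1 r0: had r0 ⇒ H
  [9] b1 r0: had r0 ⇒ H
  [10] b0 r0: had r2 ⇒ C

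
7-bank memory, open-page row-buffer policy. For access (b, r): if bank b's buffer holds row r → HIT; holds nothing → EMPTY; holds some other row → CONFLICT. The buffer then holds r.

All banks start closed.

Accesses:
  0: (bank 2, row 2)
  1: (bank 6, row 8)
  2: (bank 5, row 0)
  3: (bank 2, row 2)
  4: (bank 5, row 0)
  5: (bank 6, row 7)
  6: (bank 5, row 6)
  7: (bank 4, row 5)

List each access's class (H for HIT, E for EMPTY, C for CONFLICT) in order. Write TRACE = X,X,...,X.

step 0: bank2 None->2 [EMPTY]
step 1: bank6 None->8 [EMPTY]
step 2: bank5 None->0 [EMPTY]
step 3: bank2 2->2 [HIT]
step 4: bank5 0->0 [HIT]
step 5: bank6 8->7 [CONFLICT]
step 6: bank5 0->6 [CONFLICT]
step 7: bank4 None->5 [EMPTY]

TRACE = E,E,E,H,H,C,C,E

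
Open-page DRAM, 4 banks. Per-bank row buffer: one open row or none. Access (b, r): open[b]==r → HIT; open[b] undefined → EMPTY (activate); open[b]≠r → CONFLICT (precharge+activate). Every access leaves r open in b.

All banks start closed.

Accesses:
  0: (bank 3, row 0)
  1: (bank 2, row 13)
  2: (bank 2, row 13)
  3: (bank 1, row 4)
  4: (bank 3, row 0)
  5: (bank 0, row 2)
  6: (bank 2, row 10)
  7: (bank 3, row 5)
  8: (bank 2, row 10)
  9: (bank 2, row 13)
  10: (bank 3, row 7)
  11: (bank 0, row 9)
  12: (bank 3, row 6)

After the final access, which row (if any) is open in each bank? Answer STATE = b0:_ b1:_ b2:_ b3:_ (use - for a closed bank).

0: bank 3 row 0 — prev None → EMPTY
1: bank 2 row 13 — prev None → EMPTY
2: bank 2 row 13 — prev 13 → HIT
3: bank 1 row 4 — prev None → EMPTY
4: bank 3 row 0 — prev 0 → HIT
5: bank 0 row 2 — prev None → EMPTY
6: bank 2 row 10 — prev 13 → CONFLICT
7: bank 3 row 5 — prev 0 → CONFLICT
8: bank 2 row 10 — prev 10 → HIT
9: bank 2 row 13 — prev 10 → CONFLICT
10: bank 3 row 7 — prev 5 → CONFLICT
11: bank 0 row 9 — prev 2 → CONFLICT
12: bank 3 row 6 — prev 7 → CONFLICT

STATE = b0:9 b1:4 b2:13 b3:6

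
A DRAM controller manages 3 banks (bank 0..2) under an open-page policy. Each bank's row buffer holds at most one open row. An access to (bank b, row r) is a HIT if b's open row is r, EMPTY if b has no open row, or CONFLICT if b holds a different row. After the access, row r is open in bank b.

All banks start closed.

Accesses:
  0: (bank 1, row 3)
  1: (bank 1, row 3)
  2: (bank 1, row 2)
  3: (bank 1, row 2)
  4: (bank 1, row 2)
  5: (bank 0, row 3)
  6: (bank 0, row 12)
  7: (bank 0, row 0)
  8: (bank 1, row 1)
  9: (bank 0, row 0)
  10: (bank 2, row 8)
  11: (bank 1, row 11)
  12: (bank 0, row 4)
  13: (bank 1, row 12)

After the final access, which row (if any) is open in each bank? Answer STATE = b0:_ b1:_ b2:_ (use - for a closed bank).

STATE = b0:4 b1:12 b2:8

  [0] b1 r3: no row ⇒ E
  [1] b1 r3: had r3 ⇒ H
  [2] b1 r2: had r3 ⇒ C
  [3] b1 r2: had r2 ⇒ H
  [4] b1 r2: had r2 ⇒ H
  [5] b0 r3: no row ⇒ E
  [6] b0 r12: had r3 ⇒ C
  [7] b0 r0: had r12 ⇒ C
  [8] b1 r1: had r2 ⇒ C
  [9] b0 r0: had r0 ⇒ H
  [10] b2 r8: no row ⇒ E
  [11] b1 r11: had r1 ⇒ C
  [12] b0 r4: had r0 ⇒ C
  [13] b1 r12: had r11 ⇒ C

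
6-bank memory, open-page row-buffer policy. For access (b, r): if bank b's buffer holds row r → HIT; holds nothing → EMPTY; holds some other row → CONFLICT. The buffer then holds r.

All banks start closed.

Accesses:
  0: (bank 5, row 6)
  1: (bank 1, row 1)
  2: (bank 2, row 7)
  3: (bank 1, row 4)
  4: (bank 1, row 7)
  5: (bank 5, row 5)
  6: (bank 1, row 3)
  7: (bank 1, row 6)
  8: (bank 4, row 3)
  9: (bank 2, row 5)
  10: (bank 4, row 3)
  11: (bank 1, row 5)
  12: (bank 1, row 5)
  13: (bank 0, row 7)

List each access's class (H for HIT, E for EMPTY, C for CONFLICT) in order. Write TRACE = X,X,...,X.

TRACE = E,E,E,C,C,C,C,C,E,C,H,C,H,E

step 0: bank5 None->6 [EMPTY]
step 1: bank1 None->1 [EMPTY]
step 2: bank2 None->7 [EMPTY]
step 3: bank1 1->4 [CONFLICT]
step 4: bank1 4->7 [CONFLICT]
step 5: bank5 6->5 [CONFLICT]
step 6: bank1 7->3 [CONFLICT]
step 7: bank1 3->6 [CONFLICT]
step 8: bank4 None->3 [EMPTY]
step 9: bank2 7->5 [CONFLICT]
step 10: bank4 3->3 [HIT]
step 11: bank1 6->5 [CONFLICT]
step 12: bank1 5->5 [HIT]
step 13: bank0 None->7 [EMPTY]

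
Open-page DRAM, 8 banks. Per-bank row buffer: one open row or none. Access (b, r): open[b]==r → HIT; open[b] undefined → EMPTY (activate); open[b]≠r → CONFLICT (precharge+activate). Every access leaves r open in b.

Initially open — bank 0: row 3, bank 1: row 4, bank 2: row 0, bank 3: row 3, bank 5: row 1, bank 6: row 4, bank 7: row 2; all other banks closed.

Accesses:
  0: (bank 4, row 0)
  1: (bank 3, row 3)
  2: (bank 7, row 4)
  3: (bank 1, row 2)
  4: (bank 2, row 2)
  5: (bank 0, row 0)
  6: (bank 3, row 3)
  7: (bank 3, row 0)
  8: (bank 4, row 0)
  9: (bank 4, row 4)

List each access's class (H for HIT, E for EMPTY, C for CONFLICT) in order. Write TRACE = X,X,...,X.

0: bank 4 row 0 — prev None → EMPTY
1: bank 3 row 3 — prev 3 → HIT
2: bank 7 row 4 — prev 2 → CONFLICT
3: bank 1 row 2 — prev 4 → CONFLICT
4: bank 2 row 2 — prev 0 → CONFLICT
5: bank 0 row 0 — prev 3 → CONFLICT
6: bank 3 row 3 — prev 3 → HIT
7: bank 3 row 0 — prev 3 → CONFLICT
8: bank 4 row 0 — prev 0 → HIT
9: bank 4 row 4 — prev 0 → CONFLICT

TRACE = E,H,C,C,C,C,H,C,H,C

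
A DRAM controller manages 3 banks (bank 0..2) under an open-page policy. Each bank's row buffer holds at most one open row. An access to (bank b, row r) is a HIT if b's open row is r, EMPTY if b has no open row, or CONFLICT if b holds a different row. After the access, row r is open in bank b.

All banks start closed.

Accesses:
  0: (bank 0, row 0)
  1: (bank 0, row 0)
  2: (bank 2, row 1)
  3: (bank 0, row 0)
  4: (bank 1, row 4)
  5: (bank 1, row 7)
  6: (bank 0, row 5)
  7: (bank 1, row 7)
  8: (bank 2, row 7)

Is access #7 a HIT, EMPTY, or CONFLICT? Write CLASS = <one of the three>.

0: bank 0 row 0 — prev None → EMPTY
1: bank 0 row 0 — prev 0 → HIT
2: bank 2 row 1 — prev None → EMPTY
3: bank 0 row 0 — prev 0 → HIT
4: bank 1 row 4 — prev None → EMPTY
5: bank 1 row 7 — prev 4 → CONFLICT
6: bank 0 row 5 — prev 0 → CONFLICT
7: bank 1 row 7 — prev 7 → HIT
8: bank 2 row 7 — prev 1 → CONFLICT

CLASS = HIT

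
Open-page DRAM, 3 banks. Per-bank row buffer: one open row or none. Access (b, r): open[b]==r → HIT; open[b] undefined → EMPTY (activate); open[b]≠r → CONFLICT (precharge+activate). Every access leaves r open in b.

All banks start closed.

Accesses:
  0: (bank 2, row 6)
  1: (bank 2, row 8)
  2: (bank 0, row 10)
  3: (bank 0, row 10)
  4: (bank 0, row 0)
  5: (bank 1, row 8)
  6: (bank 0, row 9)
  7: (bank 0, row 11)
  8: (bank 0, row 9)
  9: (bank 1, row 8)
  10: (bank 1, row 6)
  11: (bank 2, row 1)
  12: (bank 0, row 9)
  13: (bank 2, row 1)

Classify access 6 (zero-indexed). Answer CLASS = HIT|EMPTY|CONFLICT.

step 0: bank2 None->6 [EMPTY]
step 1: bank2 6->8 [CONFLICT]
step 2: bank0 None->10 [EMPTY]
step 3: bank0 10->10 [HIT]
step 4: bank0 10->0 [CONFLICT]
step 5: bank1 None->8 [EMPTY]
step 6: bank0 0->9 [CONFLICT]
step 7: bank0 9->11 [CONFLICT]
step 8: bank0 11->9 [CONFLICT]
step 9: bank1 8->8 [HIT]
step 10: bank1 8->6 [CONFLICT]
step 11: bank2 8->1 [CONFLICT]
step 12: bank0 9->9 [HIT]
step 13: bank2 1->1 [HIT]

CLASS = CONFLICT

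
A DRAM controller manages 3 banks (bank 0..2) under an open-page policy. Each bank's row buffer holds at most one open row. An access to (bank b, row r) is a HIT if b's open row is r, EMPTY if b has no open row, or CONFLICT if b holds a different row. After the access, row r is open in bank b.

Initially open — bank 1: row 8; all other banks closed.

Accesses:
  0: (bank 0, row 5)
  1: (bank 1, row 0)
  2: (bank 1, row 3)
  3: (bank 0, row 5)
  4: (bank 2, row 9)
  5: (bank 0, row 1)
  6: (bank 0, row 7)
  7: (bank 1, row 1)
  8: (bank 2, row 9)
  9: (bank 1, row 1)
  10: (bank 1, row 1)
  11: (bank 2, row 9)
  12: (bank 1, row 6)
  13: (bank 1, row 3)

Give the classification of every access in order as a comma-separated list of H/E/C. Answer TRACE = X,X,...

TRACE = E,C,C,H,E,C,C,C,H,H,H,H,C,C

#0 (0,5) E
#1 (1,0) C  (was 8)
#2 (1,3) C  (was 0)
#3 (0,5) H  (was 5)
#4 (2,9) E
#5 (0,1) C  (was 5)
#6 (0,7) C  (was 1)
#7 (1,1) C  (was 3)
#8 (2,9) H  (was 9)
#9 (1,1) H  (was 1)
#10 (1,1) H  (was 1)
#11 (2,9) H  (was 9)
#12 (1,6) C  (was 1)
#13 (1,3) C  (was 6)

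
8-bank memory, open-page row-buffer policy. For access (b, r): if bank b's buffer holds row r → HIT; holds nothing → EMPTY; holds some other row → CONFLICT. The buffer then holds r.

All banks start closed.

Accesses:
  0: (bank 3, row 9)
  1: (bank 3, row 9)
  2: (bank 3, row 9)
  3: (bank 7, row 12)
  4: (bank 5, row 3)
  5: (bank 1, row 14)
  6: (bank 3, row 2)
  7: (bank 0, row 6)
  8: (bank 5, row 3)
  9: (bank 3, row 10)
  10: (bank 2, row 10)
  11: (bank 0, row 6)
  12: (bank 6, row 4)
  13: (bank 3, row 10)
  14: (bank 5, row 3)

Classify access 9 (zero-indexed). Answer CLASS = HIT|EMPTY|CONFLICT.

CLASS = CONFLICT

#0 (3,9) E
#1 (3,9) H  (was 9)
#2 (3,9) H  (was 9)
#3 (7,12) E
#4 (5,3) E
#5 (1,14) E
#6 (3,2) C  (was 9)
#7 (0,6) E
#8 (5,3) H  (was 3)
#9 (3,10) C  (was 2)
#10 (2,10) E
#11 (0,6) H  (was 6)
#12 (6,4) E
#13 (3,10) H  (was 10)
#14 (5,3) H  (was 3)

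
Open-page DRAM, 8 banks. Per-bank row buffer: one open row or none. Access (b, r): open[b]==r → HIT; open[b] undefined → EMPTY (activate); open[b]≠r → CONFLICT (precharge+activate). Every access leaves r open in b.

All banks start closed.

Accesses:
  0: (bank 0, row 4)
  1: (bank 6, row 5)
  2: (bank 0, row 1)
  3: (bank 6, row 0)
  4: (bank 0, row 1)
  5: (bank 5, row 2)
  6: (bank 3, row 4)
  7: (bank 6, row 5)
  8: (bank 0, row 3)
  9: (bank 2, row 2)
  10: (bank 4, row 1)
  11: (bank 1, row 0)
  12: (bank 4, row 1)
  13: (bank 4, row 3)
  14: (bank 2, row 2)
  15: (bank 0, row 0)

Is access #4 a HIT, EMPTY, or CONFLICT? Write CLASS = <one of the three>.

CLASS = HIT

#0 (0,4) E
#1 (6,5) E
#2 (0,1) C  (was 4)
#3 (6,0) C  (was 5)
#4 (0,1) H  (was 1)
#5 (5,2) E
#6 (3,4) E
#7 (6,5) C  (was 0)
#8 (0,3) C  (was 1)
#9 (2,2) E
#10 (4,1) E
#11 (1,0) E
#12 (4,1) H  (was 1)
#13 (4,3) C  (was 1)
#14 (2,2) H  (was 2)
#15 (0,0) C  (was 3)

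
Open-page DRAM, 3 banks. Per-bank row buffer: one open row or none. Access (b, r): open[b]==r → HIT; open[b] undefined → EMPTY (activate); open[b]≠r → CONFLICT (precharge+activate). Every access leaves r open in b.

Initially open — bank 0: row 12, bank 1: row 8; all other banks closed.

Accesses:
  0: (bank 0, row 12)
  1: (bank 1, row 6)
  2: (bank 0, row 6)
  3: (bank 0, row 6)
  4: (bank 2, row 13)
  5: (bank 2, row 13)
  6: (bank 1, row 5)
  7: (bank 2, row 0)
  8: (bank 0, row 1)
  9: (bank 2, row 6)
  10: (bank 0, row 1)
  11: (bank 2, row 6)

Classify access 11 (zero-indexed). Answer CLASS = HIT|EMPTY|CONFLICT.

CLASS = HIT

#0 (0,12) H  (was 12)
#1 (1,6) C  (was 8)
#2 (0,6) C  (was 12)
#3 (0,6) H  (was 6)
#4 (2,13) E
#5 (2,13) H  (was 13)
#6 (1,5) C  (was 6)
#7 (2,0) C  (was 13)
#8 (0,1) C  (was 6)
#9 (2,6) C  (was 0)
#10 (0,1) H  (was 1)
#11 (2,6) H  (was 6)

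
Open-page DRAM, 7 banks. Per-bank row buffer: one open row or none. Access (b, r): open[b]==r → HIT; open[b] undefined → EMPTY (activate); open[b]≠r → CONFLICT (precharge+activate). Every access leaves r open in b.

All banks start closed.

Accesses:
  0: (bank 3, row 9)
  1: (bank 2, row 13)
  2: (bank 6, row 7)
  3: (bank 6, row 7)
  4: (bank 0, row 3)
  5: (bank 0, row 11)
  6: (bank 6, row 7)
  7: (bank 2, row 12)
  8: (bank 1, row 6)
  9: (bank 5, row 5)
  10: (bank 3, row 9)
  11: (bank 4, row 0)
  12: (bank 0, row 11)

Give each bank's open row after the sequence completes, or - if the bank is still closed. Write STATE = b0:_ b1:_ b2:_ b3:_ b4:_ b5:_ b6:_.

#0 (3,9) E
#1 (2,13) E
#2 (6,7) E
#3 (6,7) H  (was 7)
#4 (0,3) E
#5 (0,11) C  (was 3)
#6 (6,7) H  (was 7)
#7 (2,12) C  (was 13)
#8 (1,6) E
#9 (5,5) E
#10 (3,9) H  (was 9)
#11 (4,0) E
#12 (0,11) H  (was 11)

STATE = b0:11 b1:6 b2:12 b3:9 b4:0 b5:5 b6:7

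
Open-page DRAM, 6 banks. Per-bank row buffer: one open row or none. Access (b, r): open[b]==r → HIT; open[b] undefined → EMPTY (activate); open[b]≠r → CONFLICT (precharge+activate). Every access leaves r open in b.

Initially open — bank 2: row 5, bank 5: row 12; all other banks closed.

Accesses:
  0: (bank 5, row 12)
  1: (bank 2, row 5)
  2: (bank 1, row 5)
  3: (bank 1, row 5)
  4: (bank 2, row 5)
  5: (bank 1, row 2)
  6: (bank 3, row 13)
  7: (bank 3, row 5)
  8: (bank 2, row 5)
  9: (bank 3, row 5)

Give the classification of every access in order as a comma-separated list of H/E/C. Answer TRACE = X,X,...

#0 (5,12) H  (was 12)
#1 (2,5) H  (was 5)
#2 (1,5) E
#3 (1,5) H  (was 5)
#4 (2,5) H  (was 5)
#5 (1,2) C  (was 5)
#6 (3,13) E
#7 (3,5) C  (was 13)
#8 (2,5) H  (was 5)
#9 (3,5) H  (was 5)

TRACE = H,H,E,H,H,C,E,C,H,H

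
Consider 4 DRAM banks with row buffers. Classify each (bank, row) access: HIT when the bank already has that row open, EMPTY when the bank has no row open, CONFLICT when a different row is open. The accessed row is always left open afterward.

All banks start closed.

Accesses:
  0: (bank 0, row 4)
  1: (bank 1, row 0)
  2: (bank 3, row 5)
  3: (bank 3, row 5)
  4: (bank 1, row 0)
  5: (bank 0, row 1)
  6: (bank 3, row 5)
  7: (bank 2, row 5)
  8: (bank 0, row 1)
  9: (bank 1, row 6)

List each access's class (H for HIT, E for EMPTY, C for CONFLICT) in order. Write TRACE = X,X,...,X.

  [0] b0 r4: no row ⇒ E
  [1] b1 r0: no row ⇒ E
  [2] b3 r5: no row ⇒ E
  [3] b3 r5: had r5 ⇒ H
  [4] b1 r0: had r0 ⇒ H
  [5] b0 r1: had r4 ⇒ C
  [6] b3 r5: had r5 ⇒ H
  [7] b2 r5: no row ⇒ E
  [8] b0 r1: had r1 ⇒ H
  [9] b1 r6: had r0 ⇒ C

TRACE = E,E,E,H,H,C,H,E,H,C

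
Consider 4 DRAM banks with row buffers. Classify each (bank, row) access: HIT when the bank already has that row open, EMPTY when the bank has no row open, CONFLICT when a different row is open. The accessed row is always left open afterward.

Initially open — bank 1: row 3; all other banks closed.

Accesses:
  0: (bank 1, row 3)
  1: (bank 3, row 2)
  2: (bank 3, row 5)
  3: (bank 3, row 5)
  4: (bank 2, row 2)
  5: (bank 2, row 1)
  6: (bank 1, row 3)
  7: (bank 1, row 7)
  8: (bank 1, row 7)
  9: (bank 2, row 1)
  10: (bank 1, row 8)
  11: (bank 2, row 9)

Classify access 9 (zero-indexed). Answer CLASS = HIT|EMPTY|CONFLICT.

0: bank 1 row 3 — prev 3 → HIT
1: bank 3 row 2 — prev None → EMPTY
2: bank 3 row 5 — prev 2 → CONFLICT
3: bank 3 row 5 — prev 5 → HIT
4: bank 2 row 2 — prev None → EMPTY
5: bank 2 row 1 — prev 2 → CONFLICT
6: bank 1 row 3 — prev 3 → HIT
7: bank 1 row 7 — prev 3 → CONFLICT
8: bank 1 row 7 — prev 7 → HIT
9: bank 2 row 1 — prev 1 → HIT
10: bank 1 row 8 — prev 7 → CONFLICT
11: bank 2 row 9 — prev 1 → CONFLICT

CLASS = HIT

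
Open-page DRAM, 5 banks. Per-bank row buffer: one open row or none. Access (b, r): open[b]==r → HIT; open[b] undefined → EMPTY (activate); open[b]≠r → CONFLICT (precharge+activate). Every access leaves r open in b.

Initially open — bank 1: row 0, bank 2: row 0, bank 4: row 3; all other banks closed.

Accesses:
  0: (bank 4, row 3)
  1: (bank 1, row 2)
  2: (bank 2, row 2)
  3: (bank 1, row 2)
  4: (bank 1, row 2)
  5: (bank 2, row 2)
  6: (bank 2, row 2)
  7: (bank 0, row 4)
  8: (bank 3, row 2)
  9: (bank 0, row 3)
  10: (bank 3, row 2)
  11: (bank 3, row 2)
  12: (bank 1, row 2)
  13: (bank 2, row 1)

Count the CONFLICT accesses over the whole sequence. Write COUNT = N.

COUNT = 4

  [0] b4 r3: had r3 ⇒ H
  [1] b1 r2: had r0 ⇒ C
  [2] b2 r2: had r0 ⇒ C
  [3] b1 r2: had r2 ⇒ H
  [4] b1 r2: had r2 ⇒ H
  [5] b2 r2: had r2 ⇒ H
  [6] b2 r2: had r2 ⇒ H
  [7] b0 r4: no row ⇒ E
  [8] b3 r2: no row ⇒ E
  [9] b0 r3: had r4 ⇒ C
  [10] b3 r2: had r2 ⇒ H
  [11] b3 r2: had r2 ⇒ H
  [12] b1 r2: had r2 ⇒ H
  [13] b2 r1: had r2 ⇒ C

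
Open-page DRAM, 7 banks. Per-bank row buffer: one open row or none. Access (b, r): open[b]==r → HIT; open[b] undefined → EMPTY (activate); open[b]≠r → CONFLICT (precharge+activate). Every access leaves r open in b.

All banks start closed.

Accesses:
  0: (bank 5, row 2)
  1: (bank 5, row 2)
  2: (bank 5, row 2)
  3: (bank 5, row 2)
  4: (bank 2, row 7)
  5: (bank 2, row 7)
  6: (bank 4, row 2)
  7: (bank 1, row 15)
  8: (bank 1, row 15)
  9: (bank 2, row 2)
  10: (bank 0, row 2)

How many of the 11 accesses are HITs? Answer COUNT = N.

#0 (5,2) E
#1 (5,2) H  (was 2)
#2 (5,2) H  (was 2)
#3 (5,2) H  (was 2)
#4 (2,7) E
#5 (2,7) H  (was 7)
#6 (4,2) E
#7 (1,15) E
#8 (1,15) H  (was 15)
#9 (2,2) C  (was 7)
#10 (0,2) E

COUNT = 5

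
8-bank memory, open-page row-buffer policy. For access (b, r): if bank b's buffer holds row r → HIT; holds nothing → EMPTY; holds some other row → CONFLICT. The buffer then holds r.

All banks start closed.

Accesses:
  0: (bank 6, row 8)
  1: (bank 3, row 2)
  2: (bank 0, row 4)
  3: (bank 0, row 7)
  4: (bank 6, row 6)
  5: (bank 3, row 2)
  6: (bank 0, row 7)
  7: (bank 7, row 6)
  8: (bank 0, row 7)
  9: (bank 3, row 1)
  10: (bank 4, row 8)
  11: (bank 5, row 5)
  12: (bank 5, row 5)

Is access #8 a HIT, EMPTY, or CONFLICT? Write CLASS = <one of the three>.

CLASS = HIT

0: bank 6 row 8 — prev None → EMPTY
1: bank 3 row 2 — prev None → EMPTY
2: bank 0 row 4 — prev None → EMPTY
3: bank 0 row 7 — prev 4 → CONFLICT
4: bank 6 row 6 — prev 8 → CONFLICT
5: bank 3 row 2 — prev 2 → HIT
6: bank 0 row 7 — prev 7 → HIT
7: bank 7 row 6 — prev None → EMPTY
8: bank 0 row 7 — prev 7 → HIT
9: bank 3 row 1 — prev 2 → CONFLICT
10: bank 4 row 8 — prev None → EMPTY
11: bank 5 row 5 — prev None → EMPTY
12: bank 5 row 5 — prev 5 → HIT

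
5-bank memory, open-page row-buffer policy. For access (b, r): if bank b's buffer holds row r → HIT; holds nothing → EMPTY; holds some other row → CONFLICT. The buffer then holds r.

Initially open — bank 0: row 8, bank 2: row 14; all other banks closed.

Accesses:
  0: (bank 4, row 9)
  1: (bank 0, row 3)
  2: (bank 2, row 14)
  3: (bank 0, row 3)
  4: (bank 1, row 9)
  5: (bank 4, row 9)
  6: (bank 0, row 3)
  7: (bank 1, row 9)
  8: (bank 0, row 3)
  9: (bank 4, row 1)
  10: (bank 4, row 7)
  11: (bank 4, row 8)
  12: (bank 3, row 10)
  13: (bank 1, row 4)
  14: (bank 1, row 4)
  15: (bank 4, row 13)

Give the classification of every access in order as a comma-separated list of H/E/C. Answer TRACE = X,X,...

TRACE = E,C,H,H,E,H,H,H,H,C,C,C,E,C,H,C

#0 (4,9) E
#1 (0,3) C  (was 8)
#2 (2,14) H  (was 14)
#3 (0,3) H  (was 3)
#4 (1,9) E
#5 (4,9) H  (was 9)
#6 (0,3) H  (was 3)
#7 (1,9) H  (was 9)
#8 (0,3) H  (was 3)
#9 (4,1) C  (was 9)
#10 (4,7) C  (was 1)
#11 (4,8) C  (was 7)
#12 (3,10) E
#13 (1,4) C  (was 9)
#14 (1,4) H  (was 4)
#15 (4,13) C  (was 8)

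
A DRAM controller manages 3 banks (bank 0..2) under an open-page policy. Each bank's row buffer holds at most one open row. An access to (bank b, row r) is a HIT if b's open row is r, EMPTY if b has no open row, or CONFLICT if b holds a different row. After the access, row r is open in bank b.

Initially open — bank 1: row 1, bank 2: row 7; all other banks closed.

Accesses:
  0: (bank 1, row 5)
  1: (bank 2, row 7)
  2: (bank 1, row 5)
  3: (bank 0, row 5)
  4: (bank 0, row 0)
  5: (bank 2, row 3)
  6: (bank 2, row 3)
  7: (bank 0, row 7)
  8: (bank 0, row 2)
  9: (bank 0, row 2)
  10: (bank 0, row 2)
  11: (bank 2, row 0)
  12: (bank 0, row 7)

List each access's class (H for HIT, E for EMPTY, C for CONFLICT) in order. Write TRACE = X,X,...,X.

0: bank 1 row 5 — prev 1 → CONFLICT
1: bank 2 row 7 — prev 7 → HIT
2: bank 1 row 5 — prev 5 → HIT
3: bank 0 row 5 — prev None → EMPTY
4: bank 0 row 0 — prev 5 → CONFLICT
5: bank 2 row 3 — prev 7 → CONFLICT
6: bank 2 row 3 — prev 3 → HIT
7: bank 0 row 7 — prev 0 → CONFLICT
8: bank 0 row 2 — prev 7 → CONFLICT
9: bank 0 row 2 — prev 2 → HIT
10: bank 0 row 2 — prev 2 → HIT
11: bank 2 row 0 — prev 3 → CONFLICT
12: bank 0 row 7 — prev 2 → CONFLICT

TRACE = C,H,H,E,C,C,H,C,C,H,H,C,C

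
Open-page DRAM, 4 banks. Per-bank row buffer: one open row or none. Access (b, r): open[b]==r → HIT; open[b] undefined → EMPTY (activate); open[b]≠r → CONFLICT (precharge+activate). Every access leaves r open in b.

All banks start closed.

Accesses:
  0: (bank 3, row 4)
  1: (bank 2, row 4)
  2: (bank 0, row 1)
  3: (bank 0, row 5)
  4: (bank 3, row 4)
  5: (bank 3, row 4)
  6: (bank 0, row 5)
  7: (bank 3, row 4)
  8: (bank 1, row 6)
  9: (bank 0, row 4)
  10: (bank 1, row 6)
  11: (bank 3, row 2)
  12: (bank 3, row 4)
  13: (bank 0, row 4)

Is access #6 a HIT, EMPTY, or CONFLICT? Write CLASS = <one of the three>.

CLASS = HIT

0: bank 3 row 4 — prev None → EMPTY
1: bank 2 row 4 — prev None → EMPTY
2: bank 0 row 1 — prev None → EMPTY
3: bank 0 row 5 — prev 1 → CONFLICT
4: bank 3 row 4 — prev 4 → HIT
5: bank 3 row 4 — prev 4 → HIT
6: bank 0 row 5 — prev 5 → HIT
7: bank 3 row 4 — prev 4 → HIT
8: bank 1 row 6 — prev None → EMPTY
9: bank 0 row 4 — prev 5 → CONFLICT
10: bank 1 row 6 — prev 6 → HIT
11: bank 3 row 2 — prev 4 → CONFLICT
12: bank 3 row 4 — prev 2 → CONFLICT
13: bank 0 row 4 — prev 4 → HIT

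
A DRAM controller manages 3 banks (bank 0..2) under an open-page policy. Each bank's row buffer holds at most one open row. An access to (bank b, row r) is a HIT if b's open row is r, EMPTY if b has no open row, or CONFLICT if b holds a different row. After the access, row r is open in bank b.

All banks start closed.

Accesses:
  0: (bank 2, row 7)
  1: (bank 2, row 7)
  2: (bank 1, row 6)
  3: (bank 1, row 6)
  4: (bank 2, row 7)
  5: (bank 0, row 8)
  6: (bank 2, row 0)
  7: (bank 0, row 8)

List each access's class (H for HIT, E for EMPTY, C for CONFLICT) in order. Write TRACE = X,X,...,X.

TRACE = E,H,E,H,H,E,C,H

step 0: bank2 None->7 [EMPTY]
step 1: bank2 7->7 [HIT]
step 2: bank1 None->6 [EMPTY]
step 3: bank1 6->6 [HIT]
step 4: bank2 7->7 [HIT]
step 5: bank0 None->8 [EMPTY]
step 6: bank2 7->0 [CONFLICT]
step 7: bank0 8->8 [HIT]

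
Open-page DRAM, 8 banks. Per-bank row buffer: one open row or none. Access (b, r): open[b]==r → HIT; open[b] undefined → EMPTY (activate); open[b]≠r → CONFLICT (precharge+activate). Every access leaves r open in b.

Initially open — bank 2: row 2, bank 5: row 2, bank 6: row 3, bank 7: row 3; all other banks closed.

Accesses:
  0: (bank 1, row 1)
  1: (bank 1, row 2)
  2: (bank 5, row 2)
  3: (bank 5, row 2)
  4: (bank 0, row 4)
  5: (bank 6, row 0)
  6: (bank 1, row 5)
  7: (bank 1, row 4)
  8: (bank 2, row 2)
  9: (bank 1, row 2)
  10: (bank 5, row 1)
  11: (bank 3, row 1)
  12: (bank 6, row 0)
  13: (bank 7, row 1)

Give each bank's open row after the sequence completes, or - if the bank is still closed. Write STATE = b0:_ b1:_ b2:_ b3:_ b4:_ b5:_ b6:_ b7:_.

#0 (1,1) E
#1 (1,2) C  (was 1)
#2 (5,2) H  (was 2)
#3 (5,2) H  (was 2)
#4 (0,4) E
#5 (6,0) C  (was 3)
#6 (1,5) C  (was 2)
#7 (1,4) C  (was 5)
#8 (2,2) H  (was 2)
#9 (1,2) C  (was 4)
#10 (5,1) C  (was 2)
#11 (3,1) E
#12 (6,0) H  (was 0)
#13 (7,1) C  (was 3)

STATE = b0:4 b1:2 b2:2 b3:1 b4:- b5:1 b6:0 b7:1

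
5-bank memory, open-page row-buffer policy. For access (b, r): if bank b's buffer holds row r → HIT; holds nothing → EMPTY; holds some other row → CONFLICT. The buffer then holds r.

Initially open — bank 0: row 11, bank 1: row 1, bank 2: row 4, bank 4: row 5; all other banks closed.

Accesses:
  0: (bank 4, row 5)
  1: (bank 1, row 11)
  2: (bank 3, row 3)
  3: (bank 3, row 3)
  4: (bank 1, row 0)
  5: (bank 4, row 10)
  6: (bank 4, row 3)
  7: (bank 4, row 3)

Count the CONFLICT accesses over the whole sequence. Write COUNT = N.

COUNT = 4

  [0] b4 r5: had r5 ⇒ H
  [1] b1 r11: had r1 ⇒ C
  [2] b3 r3: no row ⇒ E
  [3] b3 r3: had r3 ⇒ H
  [4] b1 r0: had r11 ⇒ C
  [5] b4 r10: had r5 ⇒ C
  [6] b4 r3: had r10 ⇒ C
  [7] b4 r3: had r3 ⇒ H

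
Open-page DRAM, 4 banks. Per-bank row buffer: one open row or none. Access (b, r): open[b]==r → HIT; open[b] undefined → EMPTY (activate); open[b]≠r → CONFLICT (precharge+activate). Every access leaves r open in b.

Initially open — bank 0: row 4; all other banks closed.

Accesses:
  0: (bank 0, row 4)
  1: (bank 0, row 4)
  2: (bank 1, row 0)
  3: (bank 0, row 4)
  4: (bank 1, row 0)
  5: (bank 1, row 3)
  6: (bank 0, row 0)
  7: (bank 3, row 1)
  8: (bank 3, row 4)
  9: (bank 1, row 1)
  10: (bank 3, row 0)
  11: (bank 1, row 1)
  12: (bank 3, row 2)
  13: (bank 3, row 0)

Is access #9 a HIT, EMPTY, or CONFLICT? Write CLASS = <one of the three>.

CLASS = CONFLICT

0: bank 0 row 4 — prev 4 → HIT
1: bank 0 row 4 — prev 4 → HIT
2: bank 1 row 0 — prev None → EMPTY
3: bank 0 row 4 — prev 4 → HIT
4: bank 1 row 0 — prev 0 → HIT
5: bank 1 row 3 — prev 0 → CONFLICT
6: bank 0 row 0 — prev 4 → CONFLICT
7: bank 3 row 1 — prev None → EMPTY
8: bank 3 row 4 — prev 1 → CONFLICT
9: bank 1 row 1 — prev 3 → CONFLICT
10: bank 3 row 0 — prev 4 → CONFLICT
11: bank 1 row 1 — prev 1 → HIT
12: bank 3 row 2 — prev 0 → CONFLICT
13: bank 3 row 0 — prev 2 → CONFLICT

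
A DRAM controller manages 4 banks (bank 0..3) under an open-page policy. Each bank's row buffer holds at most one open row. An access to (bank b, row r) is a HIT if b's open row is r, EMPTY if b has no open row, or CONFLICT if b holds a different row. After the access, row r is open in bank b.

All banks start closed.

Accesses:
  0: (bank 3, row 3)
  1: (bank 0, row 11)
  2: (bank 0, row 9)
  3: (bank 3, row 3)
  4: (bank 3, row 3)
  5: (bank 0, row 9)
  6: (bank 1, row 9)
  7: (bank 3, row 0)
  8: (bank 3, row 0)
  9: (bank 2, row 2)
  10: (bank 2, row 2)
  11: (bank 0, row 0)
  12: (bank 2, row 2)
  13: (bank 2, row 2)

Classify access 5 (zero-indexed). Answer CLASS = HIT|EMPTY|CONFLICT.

CLASS = HIT

#0 (3,3) E
#1 (0,11) E
#2 (0,9) C  (was 11)
#3 (3,3) H  (was 3)
#4 (3,3) H  (was 3)
#5 (0,9) H  (was 9)
#6 (1,9) E
#7 (3,0) C  (was 3)
#8 (3,0) H  (was 0)
#9 (2,2) E
#10 (2,2) H  (was 2)
#11 (0,0) C  (was 9)
#12 (2,2) H  (was 2)
#13 (2,2) H  (was 2)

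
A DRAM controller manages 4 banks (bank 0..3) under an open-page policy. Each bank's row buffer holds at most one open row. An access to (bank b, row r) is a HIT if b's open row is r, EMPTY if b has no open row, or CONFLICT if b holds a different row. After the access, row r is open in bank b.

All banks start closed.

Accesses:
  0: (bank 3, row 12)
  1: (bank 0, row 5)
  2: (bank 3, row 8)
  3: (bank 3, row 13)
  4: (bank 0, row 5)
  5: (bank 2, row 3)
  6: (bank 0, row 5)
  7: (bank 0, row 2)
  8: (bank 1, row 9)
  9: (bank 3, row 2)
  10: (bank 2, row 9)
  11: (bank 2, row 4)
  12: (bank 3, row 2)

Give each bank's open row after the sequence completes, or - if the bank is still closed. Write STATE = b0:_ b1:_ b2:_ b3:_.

  [0] b3 r12: no row ⇒ E
  [1] b0 r5: no row ⇒ E
  [2] b3 r8: had r12 ⇒ C
  [3] b3 r13: had r8 ⇒ C
  [4] b0 r5: had r5 ⇒ H
  [5] b2 r3: no row ⇒ E
  [6] b0 r5: had r5 ⇒ H
  [7] b0 r2: had r5 ⇒ C
  [8] b1 r9: no row ⇒ E
  [9] b3 r2: had r13 ⇒ C
  [10] b2 r9: had r3 ⇒ C
  [11] b2 r4: had r9 ⇒ C
  [12] b3 r2: had r2 ⇒ H

STATE = b0:2 b1:9 b2:4 b3:2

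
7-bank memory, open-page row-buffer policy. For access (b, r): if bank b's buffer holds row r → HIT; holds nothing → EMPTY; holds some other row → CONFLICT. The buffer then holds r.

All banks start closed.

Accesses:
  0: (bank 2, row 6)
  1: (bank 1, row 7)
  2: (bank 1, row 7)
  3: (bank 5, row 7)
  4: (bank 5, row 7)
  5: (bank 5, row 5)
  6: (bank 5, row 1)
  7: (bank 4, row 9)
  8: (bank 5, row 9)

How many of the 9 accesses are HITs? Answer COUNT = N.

  [0] b2 r6: no row ⇒ E
  [1] b1 r7: no row ⇒ E
  [2] b1 r7: had r7 ⇒ H
  [3] b5 r7: no row ⇒ E
  [4] b5 r7: had r7 ⇒ H
  [5] b5 r5: had r7 ⇒ C
  [6] b5 r1: had r5 ⇒ C
  [7] b4 r9: no row ⇒ E
  [8] b5 r9: had r1 ⇒ C

COUNT = 2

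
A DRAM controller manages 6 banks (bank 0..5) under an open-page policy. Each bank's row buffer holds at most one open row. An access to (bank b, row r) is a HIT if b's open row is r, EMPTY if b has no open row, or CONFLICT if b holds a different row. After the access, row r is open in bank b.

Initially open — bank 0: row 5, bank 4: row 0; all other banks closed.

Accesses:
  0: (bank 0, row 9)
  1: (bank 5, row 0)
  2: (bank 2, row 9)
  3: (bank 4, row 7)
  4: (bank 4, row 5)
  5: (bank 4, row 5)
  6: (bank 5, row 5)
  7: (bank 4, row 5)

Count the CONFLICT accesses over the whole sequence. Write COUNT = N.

COUNT = 4

  [0] b0 r9: had r5 ⇒ C
  [1] b5 r0: no row ⇒ E
  [2] b2 r9: no row ⇒ E
  [3] b4 r7: had r0 ⇒ C
  [4] b4 r5: had r7 ⇒ C
  [5] b4 r5: had r5 ⇒ H
  [6] b5 r5: had r0 ⇒ C
  [7] b4 r5: had r5 ⇒ H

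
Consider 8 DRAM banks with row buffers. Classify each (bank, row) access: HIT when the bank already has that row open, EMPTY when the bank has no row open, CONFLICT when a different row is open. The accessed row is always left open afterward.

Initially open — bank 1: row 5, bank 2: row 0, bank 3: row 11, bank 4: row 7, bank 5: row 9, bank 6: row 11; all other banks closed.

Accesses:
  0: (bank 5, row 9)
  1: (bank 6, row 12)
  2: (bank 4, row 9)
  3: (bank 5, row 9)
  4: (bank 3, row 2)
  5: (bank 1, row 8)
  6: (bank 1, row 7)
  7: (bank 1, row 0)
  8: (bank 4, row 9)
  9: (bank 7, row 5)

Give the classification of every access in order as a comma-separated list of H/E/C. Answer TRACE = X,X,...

TRACE = H,C,C,H,C,C,C,C,H,E

#0 (5,9) H  (was 9)
#1 (6,12) C  (was 11)
#2 (4,9) C  (was 7)
#3 (5,9) H  (was 9)
#4 (3,2) C  (was 11)
#5 (1,8) C  (was 5)
#6 (1,7) C  (was 8)
#7 (1,0) C  (was 7)
#8 (4,9) H  (was 9)
#9 (7,5) E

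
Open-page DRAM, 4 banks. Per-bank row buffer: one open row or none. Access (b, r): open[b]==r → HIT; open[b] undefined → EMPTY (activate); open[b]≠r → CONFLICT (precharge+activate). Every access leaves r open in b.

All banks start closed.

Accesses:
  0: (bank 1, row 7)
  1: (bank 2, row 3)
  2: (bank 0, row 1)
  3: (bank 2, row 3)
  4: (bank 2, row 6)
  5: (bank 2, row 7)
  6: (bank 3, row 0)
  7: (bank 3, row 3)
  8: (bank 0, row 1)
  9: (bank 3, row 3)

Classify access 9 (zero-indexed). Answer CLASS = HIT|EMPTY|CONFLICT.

#0 (1,7) E
#1 (2,3) E
#2 (0,1) E
#3 (2,3) H  (was 3)
#4 (2,6) C  (was 3)
#5 (2,7) C  (was 6)
#6 (3,0) E
#7 (3,3) C  (was 0)
#8 (0,1) H  (was 1)
#9 (3,3) H  (was 3)

CLASS = HIT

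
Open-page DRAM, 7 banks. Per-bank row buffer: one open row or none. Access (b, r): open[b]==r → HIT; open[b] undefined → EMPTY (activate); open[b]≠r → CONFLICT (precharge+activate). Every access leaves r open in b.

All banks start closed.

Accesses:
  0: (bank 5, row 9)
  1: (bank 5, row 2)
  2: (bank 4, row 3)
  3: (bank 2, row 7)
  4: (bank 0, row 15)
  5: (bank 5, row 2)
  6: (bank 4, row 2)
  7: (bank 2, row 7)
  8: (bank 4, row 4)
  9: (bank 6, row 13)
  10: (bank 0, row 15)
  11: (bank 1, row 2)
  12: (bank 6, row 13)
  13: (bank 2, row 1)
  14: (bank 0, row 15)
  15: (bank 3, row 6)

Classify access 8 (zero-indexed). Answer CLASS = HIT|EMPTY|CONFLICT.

CLASS = CONFLICT

0: bank 5 row 9 — prev None → EMPTY
1: bank 5 row 2 — prev 9 → CONFLICT
2: bank 4 row 3 — prev None → EMPTY
3: bank 2 row 7 — prev None → EMPTY
4: bank 0 row 15 — prev None → EMPTY
5: bank 5 row 2 — prev 2 → HIT
6: bank 4 row 2 — prev 3 → CONFLICT
7: bank 2 row 7 — prev 7 → HIT
8: bank 4 row 4 — prev 2 → CONFLICT
9: bank 6 row 13 — prev None → EMPTY
10: bank 0 row 15 — prev 15 → HIT
11: bank 1 row 2 — prev None → EMPTY
12: bank 6 row 13 — prev 13 → HIT
13: bank 2 row 1 — prev 7 → CONFLICT
14: bank 0 row 15 — prev 15 → HIT
15: bank 3 row 6 — prev None → EMPTY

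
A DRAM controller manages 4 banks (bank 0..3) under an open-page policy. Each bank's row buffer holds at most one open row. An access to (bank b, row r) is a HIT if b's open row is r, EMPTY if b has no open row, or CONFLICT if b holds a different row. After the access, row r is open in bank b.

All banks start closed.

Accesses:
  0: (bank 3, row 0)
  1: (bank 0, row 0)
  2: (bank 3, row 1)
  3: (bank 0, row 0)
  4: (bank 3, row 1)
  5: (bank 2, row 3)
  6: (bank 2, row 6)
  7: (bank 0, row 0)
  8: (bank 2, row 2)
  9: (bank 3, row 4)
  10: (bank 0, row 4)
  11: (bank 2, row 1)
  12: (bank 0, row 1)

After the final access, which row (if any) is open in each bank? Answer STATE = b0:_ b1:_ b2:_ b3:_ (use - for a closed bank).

  [0] b3 r0: no row ⇒ E
  [1] b0 r0: no row ⇒ E
  [2] b3 r1: had r0 ⇒ C
  [3] b0 r0: had r0 ⇒ H
  [4] b3 r1: had r1 ⇒ H
  [5] b2 r3: no row ⇒ E
  [6] b2 r6: had r3 ⇒ C
  [7] b0 r0: had r0 ⇒ H
  [8] b2 r2: had r6 ⇒ C
  [9] b3 r4: had r1 ⇒ C
  [10] b0 r4: had r0 ⇒ C
  [11] b2 r1: had r2 ⇒ C
  [12] b0 r1: had r4 ⇒ C

STATE = b0:1 b1:- b2:1 b3:4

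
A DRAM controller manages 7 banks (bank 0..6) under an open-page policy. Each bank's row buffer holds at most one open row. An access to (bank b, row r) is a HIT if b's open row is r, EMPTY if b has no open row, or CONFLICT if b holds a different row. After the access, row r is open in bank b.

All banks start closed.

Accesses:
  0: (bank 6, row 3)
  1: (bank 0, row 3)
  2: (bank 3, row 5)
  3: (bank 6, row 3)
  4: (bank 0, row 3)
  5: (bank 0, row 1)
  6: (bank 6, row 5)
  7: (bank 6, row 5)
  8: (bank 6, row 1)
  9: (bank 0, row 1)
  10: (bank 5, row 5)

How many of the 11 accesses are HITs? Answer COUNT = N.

0: bank 6 row 3 — prev None → EMPTY
1: bank 0 row 3 — prev None → EMPTY
2: bank 3 row 5 — prev None → EMPTY
3: bank 6 row 3 — prev 3 → HIT
4: bank 0 row 3 — prev 3 → HIT
5: bank 0 row 1 — prev 3 → CONFLICT
6: bank 6 row 5 — prev 3 → CONFLICT
7: bank 6 row 5 — prev 5 → HIT
8: bank 6 row 1 — prev 5 → CONFLICT
9: bank 0 row 1 — prev 1 → HIT
10: bank 5 row 5 — prev None → EMPTY

COUNT = 4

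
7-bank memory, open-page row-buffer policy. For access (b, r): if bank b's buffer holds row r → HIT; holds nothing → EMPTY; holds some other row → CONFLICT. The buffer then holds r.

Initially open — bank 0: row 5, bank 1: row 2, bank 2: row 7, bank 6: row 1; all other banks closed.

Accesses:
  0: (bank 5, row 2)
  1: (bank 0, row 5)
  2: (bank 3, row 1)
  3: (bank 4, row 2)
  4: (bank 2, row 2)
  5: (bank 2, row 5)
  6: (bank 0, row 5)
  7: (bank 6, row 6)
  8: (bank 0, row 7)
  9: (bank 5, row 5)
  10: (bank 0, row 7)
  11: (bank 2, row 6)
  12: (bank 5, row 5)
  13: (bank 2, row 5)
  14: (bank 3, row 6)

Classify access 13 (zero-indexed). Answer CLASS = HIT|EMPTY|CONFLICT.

#0 (5,2) E
#1 (0,5) H  (was 5)
#2 (3,1) E
#3 (4,2) E
#4 (2,2) C  (was 7)
#5 (2,5) C  (was 2)
#6 (0,5) H  (was 5)
#7 (6,6) C  (was 1)
#8 (0,7) C  (was 5)
#9 (5,5) C  (was 2)
#10 (0,7) H  (was 7)
#11 (2,6) C  (was 5)
#12 (5,5) H  (was 5)
#13 (2,5) C  (was 6)
#14 (3,6) C  (was 1)

CLASS = CONFLICT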